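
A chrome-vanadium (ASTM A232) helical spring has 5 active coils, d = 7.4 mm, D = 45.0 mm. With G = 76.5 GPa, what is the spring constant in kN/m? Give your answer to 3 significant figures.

62.9 kN/m

k = Gd⁴/(8D³N_a) = (76.5×10³ × 7.4⁴) / (8 × 45.0³ × 5)
  = 2.29397e+08 / 3.645e+06 = 62.935 N/mm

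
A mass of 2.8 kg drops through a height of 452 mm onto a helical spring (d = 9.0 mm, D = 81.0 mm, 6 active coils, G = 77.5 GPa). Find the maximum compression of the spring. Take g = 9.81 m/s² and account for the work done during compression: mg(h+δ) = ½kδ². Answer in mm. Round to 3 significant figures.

36.7 mm

k = Gd⁴/(8D³N_a) = (77.5×10³)(9.0⁴)/(8·81.0³·6) = 19.933 N/mm
W = mg = 2.8 × 9.81 = 27.468 N
½kδ² − Wδ − Wh = 0 → δ = (W + √(W² + 2kWh))/k
δ = (27.468 + √(754.49 + 494961))/19.933 = (27.468 + 704.07)/19.933 = 36.7 mm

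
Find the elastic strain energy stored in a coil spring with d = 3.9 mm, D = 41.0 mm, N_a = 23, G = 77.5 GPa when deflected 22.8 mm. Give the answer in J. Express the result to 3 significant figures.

0.367 J

k = Gd⁴/(8D³N_a) = (77.5×10³)(3.9⁴)/(8·41.0³·23) = 1.4138 N/mm
U = ½kδ² = 0.5 × 1.4138 × 22.8² = 367.48 N·mm = 0.36748 J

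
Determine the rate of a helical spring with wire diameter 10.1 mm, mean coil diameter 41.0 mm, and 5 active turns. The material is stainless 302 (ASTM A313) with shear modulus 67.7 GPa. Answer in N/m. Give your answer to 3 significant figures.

256000 N/m

k = Gd⁴/(8D³N_a) = (67.7×10³ × 10.1⁴) / (8 × 41.0³ × 5)
  = 7.04489e+08 / 2.75684e+06 = 255.54 N/mm = 2.5554e+05 N/m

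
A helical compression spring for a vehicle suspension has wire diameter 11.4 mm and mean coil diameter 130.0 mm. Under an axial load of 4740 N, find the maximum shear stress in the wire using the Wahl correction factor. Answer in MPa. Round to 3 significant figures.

1190 MPa

Spring index C = D/d = 130.0/11.4 = 11.4035
K_W = (4C−1)/(4C−4) + 0.615/C = 44.614/41.614 + 0.0539 = 1.1260
τ₀ = 8FD/(πd³) = 8·4740·130.0/(π·11.4³) = 4.9296e+06/4654.4 = 1059.1 MPa
τ_max = K·τ₀ = 1.1260 × 1059.1 = 1192.6 MPa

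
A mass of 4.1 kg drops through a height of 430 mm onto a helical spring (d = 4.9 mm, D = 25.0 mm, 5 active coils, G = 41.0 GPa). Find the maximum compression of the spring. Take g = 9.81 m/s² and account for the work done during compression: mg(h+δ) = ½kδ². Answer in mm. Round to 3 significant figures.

k = Gd⁴/(8D³N_a) = (41.0×10³)(4.9⁴)/(8·25.0³·5) = 37.817 N/mm
W = mg = 4.1 × 9.81 = 40.221 N
½kδ² − Wδ − Wh = 0 → δ = (W + √(W² + 2kWh))/k
δ = (40.221 + √(1617.7 + 1.3081e+06))/37.817 = (40.221 + 1144.4)/37.817 = 31.326 mm

31.3 mm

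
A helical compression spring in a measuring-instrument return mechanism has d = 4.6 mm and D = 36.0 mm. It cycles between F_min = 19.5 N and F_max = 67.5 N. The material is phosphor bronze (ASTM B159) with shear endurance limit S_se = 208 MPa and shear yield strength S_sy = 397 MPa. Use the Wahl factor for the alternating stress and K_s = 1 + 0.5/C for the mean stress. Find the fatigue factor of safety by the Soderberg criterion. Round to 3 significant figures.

C = D/d = 36.0/4.6 = 7.8261; K_W = (4C−1)/(4C−4)+0.615/C = 1.1885; K_s = 1+0.5/C = 1.0639
F_a = (F_max−F_min)/2 = 24 N; F_m = (F_max+F_min)/2 = 43.5 N
τ_a = K_W·8F_aD/(πd³) = 1.1885 × 22.604 = 26.864 MPa
τ_m = K_s·8F_mD/(πd³) = 1.0639 × 40.969 = 43.587 MPa
Soderberg: 1/n_f = τ_a/S_se + τ_m/S_sy = 26.864/208 + 43.587/397 = 0.12915 + 0.10979 = 0.23894
n_f = 1/0.23894 = 4.185

4.19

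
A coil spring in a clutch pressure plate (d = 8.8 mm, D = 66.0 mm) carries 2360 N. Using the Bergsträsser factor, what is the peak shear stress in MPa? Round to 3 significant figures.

Spring index C = D/d = 66.0/8.8 = 7.5000
K_B = (4C+2)/(4C−3) = 32.000/27.000 = 1.1852
τ₀ = 8FD/(πd³) = 8·2360·66.0/(π·8.8³) = 1.24608e+06/2140.9 = 582.03 MPa
τ_max = K·τ₀ = 1.1852 × 582.03 = 689.82 MPa

690 MPa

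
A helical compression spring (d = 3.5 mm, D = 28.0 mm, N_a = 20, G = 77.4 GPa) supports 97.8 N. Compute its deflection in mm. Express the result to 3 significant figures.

k = Gd⁴/(8D³N_a) = (77.4×10³)(3.5⁴)/(8·28.0³·20) = 3.3069 N/mm
δ = F/k = 97.8 / 3.3069 = 29.575 mm

29.6 mm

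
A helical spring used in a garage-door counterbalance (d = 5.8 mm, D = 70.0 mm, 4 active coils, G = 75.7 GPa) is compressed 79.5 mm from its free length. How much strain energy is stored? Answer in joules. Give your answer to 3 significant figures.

k = Gd⁴/(8D³N_a) = (75.7×10³)(5.8⁴)/(8·70.0³·4) = 7.8048 N/mm
U = ½kδ² = 0.5 × 7.8048 × 79.5² = 24664 N·mm = 24.664 J

24.7 J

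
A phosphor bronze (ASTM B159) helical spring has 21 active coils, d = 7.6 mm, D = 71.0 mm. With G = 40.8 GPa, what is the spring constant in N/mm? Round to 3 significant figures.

2.26 N/mm

k = Gd⁴/(8D³N_a) = (40.8×10³ × 7.6⁴) / (8 × 71.0³ × 21)
  = 1.36118e+08 / 6.0129e+07 = 2.2638 N/mm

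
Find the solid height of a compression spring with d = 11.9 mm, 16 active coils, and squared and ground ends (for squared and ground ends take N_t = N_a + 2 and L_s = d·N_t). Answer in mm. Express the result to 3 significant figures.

squared and ground ends: N_t = N_a + 2 = 16 + 2 = 18
L_s = d·N_t = 11.9 × 18 = 214.2 mm

214 mm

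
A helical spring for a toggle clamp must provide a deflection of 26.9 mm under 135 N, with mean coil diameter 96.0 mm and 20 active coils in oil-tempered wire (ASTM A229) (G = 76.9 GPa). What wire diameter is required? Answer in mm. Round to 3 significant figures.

9.80 mm

Required rate k = F/δ = 135/26.9 = 5.0186 N/mm
d = (8D³N_a·k / G)^(1/4) = (8·96.0³·20·5.0186 / (76.9×10³))^0.25
  = (9238.2)^0.25 = 9.8039 mm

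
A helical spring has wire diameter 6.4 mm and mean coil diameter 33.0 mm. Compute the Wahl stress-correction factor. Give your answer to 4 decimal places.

C = D/d = 33.0/6.4 = 5.1562
K_W = (4C−1)/(4C−4) + 0.615/C = 19.625/16.625 + 0.1193 = 1.2997

1.2997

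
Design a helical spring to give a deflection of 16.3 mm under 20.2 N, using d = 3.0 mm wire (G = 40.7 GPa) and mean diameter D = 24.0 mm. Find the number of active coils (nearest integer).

24

Required rate k = F/δ = 20.2/16.3 = 1.2393 N/mm
N_a = Gd⁴/(8D³k) = (40.7×10³ × 3.0⁴)/(8 × 24.0³ × 1.2393)
    = 3.2967e+06 / 137053 = 24.05 → 24 coils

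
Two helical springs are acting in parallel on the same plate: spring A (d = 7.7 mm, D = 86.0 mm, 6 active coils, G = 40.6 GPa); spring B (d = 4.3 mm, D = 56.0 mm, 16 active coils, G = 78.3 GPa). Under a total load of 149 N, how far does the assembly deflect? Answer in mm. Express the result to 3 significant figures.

k_A = Gd⁴/(8D³N_a) = (40.6×10³)(7.7⁴)/(8·86.0³·6) = 4.6747 N/mm
k_B = Gd⁴/(8D³N_a) = (78.3×10³)(4.3⁴)/(8·56.0³·16) = 1.1909 N/mm
Parallel: k_eq = 4.6747 + 1.1909 = 5.8655 N/mm
δ = F/k_eq = 149/5.8655 = 25.403 mm

25.4 mm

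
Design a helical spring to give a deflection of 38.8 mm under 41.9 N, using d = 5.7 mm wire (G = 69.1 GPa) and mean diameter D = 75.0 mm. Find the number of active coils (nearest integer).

20

Required rate k = F/δ = 41.9/38.8 = 1.0799 N/mm
N_a = Gd⁴/(8D³k) = (69.1×10³ × 5.7⁴)/(8 × 75.0³ × 1.0799)
    = 7.2942e+07 / 3.64465e+06 = 20.01 → 20 coils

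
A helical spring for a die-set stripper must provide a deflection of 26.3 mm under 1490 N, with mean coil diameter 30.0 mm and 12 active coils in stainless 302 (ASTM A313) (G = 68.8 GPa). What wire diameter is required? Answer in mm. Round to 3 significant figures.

6.80 mm

Required rate k = F/δ = 1490/26.3 = 56.654 N/mm
d = (8D³N_a·k / G)^(1/4) = (8·30.0³·12·56.654 / (68.8×10³))^0.25
  = (2134.4)^0.25 = 6.7970 mm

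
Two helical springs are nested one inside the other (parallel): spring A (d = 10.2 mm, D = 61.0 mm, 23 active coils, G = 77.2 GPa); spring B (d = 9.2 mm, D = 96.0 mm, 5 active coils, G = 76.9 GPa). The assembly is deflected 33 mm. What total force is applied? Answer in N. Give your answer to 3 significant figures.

k_A = Gd⁴/(8D³N_a) = (77.2×10³)(10.2⁴)/(8·61.0³·23) = 20.008 N/mm
k_B = Gd⁴/(8D³N_a) = (76.9×10³)(9.2⁴)/(8·96.0³·5) = 15.567 N/mm
Parallel: k_eq = 20.008 + 15.567 = 35.575 N/mm
F = k_eq·δ = 35.575·33 = 1174 N

1170 N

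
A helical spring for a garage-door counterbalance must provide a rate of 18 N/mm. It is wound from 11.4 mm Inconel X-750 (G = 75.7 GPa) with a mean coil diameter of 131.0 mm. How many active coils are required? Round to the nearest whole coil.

4

N_a = Gd⁴/(8D³k) = (75.7×10³ × 11.4⁴)/(8 × 131.0³ × 18)
    = 1.27854e+09 / 3.23725e+08 = 3.949 → 4 coils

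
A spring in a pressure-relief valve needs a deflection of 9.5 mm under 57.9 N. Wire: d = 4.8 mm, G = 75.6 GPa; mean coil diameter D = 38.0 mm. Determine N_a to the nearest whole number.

15

Required rate k = F/δ = 57.9/9.5 = 6.0947 N/mm
N_a = Gd⁴/(8D³k) = (75.6×10³ × 4.8⁴)/(8 × 38.0³ × 6.0947)
    = 4.01316e+07 / 2.67544e+06 = 15 → 15 coils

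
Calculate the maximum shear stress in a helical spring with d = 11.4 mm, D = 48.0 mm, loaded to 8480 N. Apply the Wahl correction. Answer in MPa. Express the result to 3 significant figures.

Spring index C = D/d = 48.0/11.4 = 4.2105
K_W = (4C−1)/(4C−4) + 0.615/C = 15.842/12.842 + 0.1461 = 1.3797
τ₀ = 8FD/(πd³) = 8·8480·48.0/(π·11.4³) = 3.25632e+06/4654.4 = 699.62 MPa
τ_max = K·τ₀ = 1.3797 × 699.62 = 965.25 MPa

965 MPa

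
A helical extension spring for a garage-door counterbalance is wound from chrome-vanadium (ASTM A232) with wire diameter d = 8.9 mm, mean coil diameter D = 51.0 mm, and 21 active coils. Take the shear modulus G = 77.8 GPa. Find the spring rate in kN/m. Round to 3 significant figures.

k = Gd⁴/(8D³N_a) = (77.8×10³ × 8.9⁴) / (8 × 51.0³ × 21)
  = 4.88135e+08 / 2.22854e+07 = 21.904 N/mm

21.9 kN/m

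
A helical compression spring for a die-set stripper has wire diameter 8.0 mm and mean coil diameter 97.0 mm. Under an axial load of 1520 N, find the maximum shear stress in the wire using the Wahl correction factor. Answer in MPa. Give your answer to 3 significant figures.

820 MPa

Spring index C = D/d = 97.0/8.0 = 12.1250
K_W = (4C−1)/(4C−4) + 0.615/C = 47.500/44.500 + 0.0507 = 1.1181
τ₀ = 8FD/(πd³) = 8·1520·97.0/(π·8.0³) = 1.17952e+06/1608.5 = 733.31 MPa
τ_max = K·τ₀ = 1.1181 × 733.31 = 819.94 MPa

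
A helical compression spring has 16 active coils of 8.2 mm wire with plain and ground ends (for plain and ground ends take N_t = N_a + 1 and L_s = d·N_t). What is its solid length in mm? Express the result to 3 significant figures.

139 mm

plain and ground ends: N_t = N_a + 1 = 16 + 1 = 17
L_s = d·N_t = 8.2 × 17 = 139.4 mm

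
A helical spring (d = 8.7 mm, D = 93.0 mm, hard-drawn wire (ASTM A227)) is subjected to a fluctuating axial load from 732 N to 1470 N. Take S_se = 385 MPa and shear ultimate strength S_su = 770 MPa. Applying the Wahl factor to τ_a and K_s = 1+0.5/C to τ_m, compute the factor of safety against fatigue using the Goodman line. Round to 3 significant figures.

1.08

C = D/d = 93.0/8.7 = 10.6897; K_W = (4C−1)/(4C−4)+0.615/C = 1.1349; K_s = 1+0.5/C = 1.0468
F_a = (F_max−F_min)/2 = 369 N; F_m = (F_max+F_min)/2 = 1101 N
τ_a = K_W·8F_aD/(πd³) = 1.1349 × 132.71 = 150.61 MPa
τ_m = K_s·8F_mD/(πd³) = 1.0468 × 395.96 = 414.48 MPa
Goodman: 1/n_f = τ_a/S_se + τ_m/S_su = 150.61/385 + 414.48/770 = 0.39120 + 0.53829 = 0.92949
n_f = 1/0.92949 = 1.076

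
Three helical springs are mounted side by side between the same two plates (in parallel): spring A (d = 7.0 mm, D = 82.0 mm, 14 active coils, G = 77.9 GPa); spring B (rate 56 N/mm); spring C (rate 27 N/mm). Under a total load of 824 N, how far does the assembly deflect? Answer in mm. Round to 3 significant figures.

k_A = Gd⁴/(8D³N_a) = (77.9×10³)(7.0⁴)/(8·82.0³·14) = 3.0288 N/mm
Parallel: k_eq = 3.0288 + 56 + 27 = 86.029 N/mm
δ = F/k_eq = 824/86.029 = 9.5782 mm

9.58 mm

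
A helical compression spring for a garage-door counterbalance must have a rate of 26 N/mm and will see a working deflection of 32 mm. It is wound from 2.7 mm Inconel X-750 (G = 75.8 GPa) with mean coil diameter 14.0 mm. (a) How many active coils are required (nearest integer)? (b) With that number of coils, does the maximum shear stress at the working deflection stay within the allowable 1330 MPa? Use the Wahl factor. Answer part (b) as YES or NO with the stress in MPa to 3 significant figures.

N_a = Gd⁴/(8D³k) = (75.8×10³)(2.7⁴)/(8·14.0³·26) = 7.058 → N_a = 7
Actual rate k = Gd⁴/(8D³·7) = 26.215 N/mm
Working load F = kδ = 26.215·32 = 838.88 N
C = 14.0/2.7 = 5.1852; K_W = (4C−1)/(4C−4)+0.615/C = 1.2978
τ_max = K_W·8FD/(πd³) = 1.2978·1519.4 = 1971.9 MPa
τ_max > 1330 MPa → exceeds allowable

(a) 7 coils; (b) NO, τ_max = 1970 MPa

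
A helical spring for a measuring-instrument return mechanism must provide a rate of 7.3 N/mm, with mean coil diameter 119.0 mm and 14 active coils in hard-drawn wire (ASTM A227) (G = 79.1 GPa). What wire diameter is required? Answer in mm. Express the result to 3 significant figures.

d = (8D³N_a·k / G)^(1/4) = (8·119.0³·14·7.3 / (79.1×10³))^0.25
  = (17418)^0.25 = 11.4882 mm

11.5 mm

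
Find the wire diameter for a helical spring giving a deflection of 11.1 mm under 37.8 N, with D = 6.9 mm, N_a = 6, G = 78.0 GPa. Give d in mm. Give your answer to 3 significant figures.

0.911 mm

Required rate k = F/δ = 37.8/11.1 = 3.4054 N/mm
d = (8D³N_a·k / G)^(1/4) = (8·6.9³·6·3.4054 / (78.0×10³))^0.25
  = (0.68843)^0.25 = 0.9109 mm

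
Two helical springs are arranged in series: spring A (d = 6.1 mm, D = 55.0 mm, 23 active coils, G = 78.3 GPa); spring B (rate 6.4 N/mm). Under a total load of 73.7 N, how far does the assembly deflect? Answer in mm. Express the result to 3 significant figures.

k_A = Gd⁴/(8D³N_a) = (78.3×10³)(6.1⁴)/(8·55.0³·23) = 3.5414 N/mm
Series: 1/k_eq = 1/3.5414 + 1/6.4 = 0.43862; k_eq = 2.2799 N/mm
δ = F/k_eq = 73.7/2.2799 = 32.327 mm

32.3 mm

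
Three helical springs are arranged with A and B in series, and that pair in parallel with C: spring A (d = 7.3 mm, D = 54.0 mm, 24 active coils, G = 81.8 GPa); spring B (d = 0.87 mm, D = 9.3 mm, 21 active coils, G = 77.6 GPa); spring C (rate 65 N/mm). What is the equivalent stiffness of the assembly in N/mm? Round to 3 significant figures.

k_A = Gd⁴/(8D³N_a) = (81.8×10³)(7.3⁴)/(8·54.0³·24) = 7.6836 N/mm
k_B = Gd⁴/(8D³N_a) = (77.6×10³)(0.87⁴)/(8·9.3³·21) = 0.32899 N/mm
Springs A,B series: k_AB = 1/(1/7.6836+1/0.32899) = 0.31548 N/mm; parallel with C: k_eq = 0.31548+65 = 65.315 N/mm

65.3 N/mm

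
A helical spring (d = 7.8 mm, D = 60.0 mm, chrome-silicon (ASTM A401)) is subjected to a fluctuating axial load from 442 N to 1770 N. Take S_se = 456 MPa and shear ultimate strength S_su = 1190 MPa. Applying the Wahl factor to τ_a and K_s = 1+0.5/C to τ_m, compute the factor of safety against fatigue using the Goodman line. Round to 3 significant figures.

1.14

C = D/d = 60.0/7.8 = 7.6923; K_W = (4C−1)/(4C−4)+0.615/C = 1.1920; K_s = 1+0.5/C = 1.0650
F_a = (F_max−F_min)/2 = 664 N; F_m = (F_max+F_min)/2 = 1106 N
τ_a = K_W·8F_aD/(πd³) = 1.1920 × 213.78 = 254.83 MPa
τ_m = K_s·8F_mD/(πd³) = 1.0650 × 356.09 = 379.24 MPa
Goodman: 1/n_f = τ_a/S_se + τ_m/S_su = 254.83/456 + 379.24/1190 = 0.55885 + 0.31869 = 0.87754
n_f = 1/0.87754 = 1.14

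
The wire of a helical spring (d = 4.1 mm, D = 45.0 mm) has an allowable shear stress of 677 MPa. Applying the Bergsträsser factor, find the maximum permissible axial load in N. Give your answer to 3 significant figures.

C = D/d = 45.0/4.1 = 10.9756
K_B = (4C+2)/(4C−3) = 45.902/40.902 = 1.1222
τ_max = K·8FD/(πd³) → F_max = τ_allow·πd³/(8DK)
F_max = 677·π·4.1³/(8·45.0·1.1222) = 1.4659e+05/404.01 = 362.83 N

363 N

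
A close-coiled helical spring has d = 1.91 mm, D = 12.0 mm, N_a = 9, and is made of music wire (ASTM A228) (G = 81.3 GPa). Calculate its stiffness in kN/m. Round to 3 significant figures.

k = Gd⁴/(8D³N_a) = (81.3×10³ × 1.91⁴) / (8 × 12.0³ × 9)
  = 1.08199e+06 / 124416 = 8.6966 N/mm

8.70 kN/m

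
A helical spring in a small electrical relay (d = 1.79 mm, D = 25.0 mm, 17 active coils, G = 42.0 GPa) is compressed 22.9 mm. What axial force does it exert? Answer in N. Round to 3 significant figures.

k = Gd⁴/(8D³N_a) = (42.0×10³)(1.79⁴)/(8·25.0³·17) = 0.20291 N/mm
F = k·δ = 0.20291 × 22.9 = 4.6466 N

4.65 N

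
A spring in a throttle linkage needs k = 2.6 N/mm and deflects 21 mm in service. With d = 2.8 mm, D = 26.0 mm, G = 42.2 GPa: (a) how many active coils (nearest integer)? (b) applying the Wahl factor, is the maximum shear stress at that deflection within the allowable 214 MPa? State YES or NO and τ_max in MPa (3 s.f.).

(a) 7 coils; (b) YES, τ_max = 193 MPa

N_a = Gd⁴/(8D³k) = (42.2×10³)(2.8⁴)/(8·26.0³·2.6) = 7.095 → N_a = 7
Actual rate k = Gd⁴/(8D³·7) = 2.6353 N/mm
Working load F = kδ = 2.6353·21 = 55.342 N
C = 26.0/2.8 = 9.2857; K_W = (4C−1)/(4C−4)+0.615/C = 1.1567
τ_max = K_W·8FD/(πd³) = 1.1567·166.91 = 193.08 MPa
τ_max ≤ 214 MPa → acceptable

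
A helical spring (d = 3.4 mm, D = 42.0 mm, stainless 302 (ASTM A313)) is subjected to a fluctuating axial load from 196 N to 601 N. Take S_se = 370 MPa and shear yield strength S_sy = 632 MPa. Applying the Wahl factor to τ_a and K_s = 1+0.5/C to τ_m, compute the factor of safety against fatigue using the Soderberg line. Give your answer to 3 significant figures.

0.290

C = D/d = 42.0/3.4 = 12.3529; K_W = (4C−1)/(4C−4)+0.615/C = 1.1158; K_s = 1+0.5/C = 1.0405
F_a = (F_max−F_min)/2 = 202.5 N; F_m = (F_max+F_min)/2 = 398.5 N
τ_a = K_W·8F_aD/(πd³) = 1.1158 × 551.03 = 614.87 MPa
τ_m = K_s·8F_mD/(πd³) = 1.0405 × 1084.4 = 1128.3 MPa
Soderberg: 1/n_f = τ_a/S_se + τ_m/S_sy = 614.87/370 + 1128.3/632 = 1.66181 + 1.78524 = 3.447
n_f = 1/3.447 = 0.2901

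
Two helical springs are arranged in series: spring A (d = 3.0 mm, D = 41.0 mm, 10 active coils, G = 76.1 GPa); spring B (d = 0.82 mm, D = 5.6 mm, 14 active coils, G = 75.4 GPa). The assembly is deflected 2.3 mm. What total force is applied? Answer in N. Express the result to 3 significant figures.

k_A = Gd⁴/(8D³N_a) = (76.1×10³)(3.0⁴)/(8·41.0³·10) = 1.118 N/mm
k_B = Gd⁴/(8D³N_a) = (75.4×10³)(0.82⁴)/(8·5.6³·14) = 1.7332 N/mm
Series: 1/k_eq = 1/1.118 + 1/1.7332 = 1.4715; k_eq = 0.6796 N/mm
F = k_eq·δ = 0.6796·2.3 = 1.5631 N

1.56 N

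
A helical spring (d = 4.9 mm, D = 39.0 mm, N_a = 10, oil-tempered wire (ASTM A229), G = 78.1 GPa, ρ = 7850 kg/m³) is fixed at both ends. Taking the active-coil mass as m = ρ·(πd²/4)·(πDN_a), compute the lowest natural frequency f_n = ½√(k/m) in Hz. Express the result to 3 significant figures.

114 Hz

k = Gd⁴/(8D³N_a) = (78.1×10³)(4.9⁴)/(8·39.0³·10) = 9.4875 N/mm = 9487.5 N/m
Wire length L = πDN_a = π·39.0·10 = 1225.2 mm
m = ρ·(πd²/4)·L = 7850 × 18.857×10⁻⁶ m² × 1.2252 m = 0.18137 kg
f_n = ½√(k/m) = 0.5·√(9487.5/0.18137) = 0.5·√(52310) = 114.36 Hz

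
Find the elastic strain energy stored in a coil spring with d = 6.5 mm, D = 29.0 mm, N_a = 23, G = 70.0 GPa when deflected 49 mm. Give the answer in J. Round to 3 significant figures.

33.4 J

k = Gd⁴/(8D³N_a) = (70.0×10³)(6.5⁴)/(8·29.0³·23) = 27.845 N/mm
U = ½kδ² = 0.5 × 27.845 × 49² = 33427 N·mm = 33.427 J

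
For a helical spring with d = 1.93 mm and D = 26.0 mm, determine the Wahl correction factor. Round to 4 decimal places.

1.1058

C = D/d = 26.0/1.93 = 13.4715
K_W = (4C−1)/(4C−4) + 0.615/C = 52.886/49.886 + 0.0457 = 1.1058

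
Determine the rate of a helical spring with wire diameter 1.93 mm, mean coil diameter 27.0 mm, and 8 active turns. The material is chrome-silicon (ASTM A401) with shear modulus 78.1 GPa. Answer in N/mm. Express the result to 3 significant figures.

0.860 N/mm

k = Gd⁴/(8D³N_a) = (78.1×10³ × 1.93⁴) / (8 × 27.0³ × 8)
  = 1.08363e+06 / 1.25971e+06 = 0.86022 N/mm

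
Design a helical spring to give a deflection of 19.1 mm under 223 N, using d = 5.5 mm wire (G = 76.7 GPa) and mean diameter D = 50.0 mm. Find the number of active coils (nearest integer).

Required rate k = F/δ = 223/19.1 = 11.675 N/mm
N_a = Gd⁴/(8D³k) = (76.7×10³ × 5.5⁴)/(8 × 50.0³ × 11.675)
    = 7.01853e+07 / 1.16754e+07 = 6.011 → 6 coils

6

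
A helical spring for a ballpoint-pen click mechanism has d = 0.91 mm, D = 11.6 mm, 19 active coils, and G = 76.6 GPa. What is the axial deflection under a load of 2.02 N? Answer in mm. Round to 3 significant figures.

9.12 mm

k = Gd⁴/(8D³N_a) = (76.6×10³)(0.91⁴)/(8·11.6³·19) = 0.2214 N/mm
δ = F/k = 2.02 / 0.2214 = 9.1238 mm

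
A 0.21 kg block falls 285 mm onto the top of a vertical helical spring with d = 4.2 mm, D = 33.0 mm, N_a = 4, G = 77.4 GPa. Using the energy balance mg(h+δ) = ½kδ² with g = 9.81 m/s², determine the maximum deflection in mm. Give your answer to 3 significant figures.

7.59 mm

k = Gd⁴/(8D³N_a) = (77.4×10³)(4.2⁴)/(8·33.0³·4) = 20.943 N/mm
W = mg = 0.21 × 9.81 = 2.0601 N
½kδ² − Wδ − Wh = 0 → δ = (W + √(W² + 2kWh))/k
δ = (2.0601 + √(4.244 + 24592.9))/20.943 = (2.0601 + 156.83)/20.943 = 7.5869 mm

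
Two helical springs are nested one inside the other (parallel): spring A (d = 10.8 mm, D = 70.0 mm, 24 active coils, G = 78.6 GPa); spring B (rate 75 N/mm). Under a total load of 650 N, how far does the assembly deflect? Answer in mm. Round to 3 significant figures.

7.12 mm

k_A = Gd⁴/(8D³N_a) = (78.6×10³)(10.8⁴)/(8·70.0³·24) = 16.238 N/mm
Parallel: k_eq = 16.238 + 75 = 91.238 N/mm
δ = F/k_eq = 650/91.238 = 7.1243 mm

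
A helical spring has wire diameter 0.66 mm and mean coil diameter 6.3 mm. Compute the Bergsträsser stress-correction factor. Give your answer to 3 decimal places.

C = D/d = 6.3/0.66 = 9.5455
K_B = (4C+2)/(4C−3) = 40.182/35.182 = 1.1421

1.142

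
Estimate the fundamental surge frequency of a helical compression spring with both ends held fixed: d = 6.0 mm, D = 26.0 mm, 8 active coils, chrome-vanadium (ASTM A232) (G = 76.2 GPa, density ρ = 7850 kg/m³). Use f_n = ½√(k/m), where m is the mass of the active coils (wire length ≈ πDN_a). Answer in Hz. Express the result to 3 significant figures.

389 Hz

k = Gd⁴/(8D³N_a) = (76.2×10³)(6.0⁴)/(8·26.0³·8) = 87.793 N/mm = 87793 N/m
Wire length L = πDN_a = π·26.0·8 = 653.45 mm
m = ρ·(πd²/4)·L = 7850 × 28.274×10⁻⁶ m² × 0.65345 m = 0.14504 kg
f_n = ½√(k/m) = 0.5·√(87793/0.14504) = 0.5·√(6.0532e+05) = 389.01 Hz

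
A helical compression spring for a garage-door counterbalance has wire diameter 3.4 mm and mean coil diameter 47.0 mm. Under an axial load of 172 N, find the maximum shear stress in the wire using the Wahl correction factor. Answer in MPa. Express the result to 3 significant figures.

Spring index C = D/d = 47.0/3.4 = 13.8235
K_W = (4C−1)/(4C−4) + 0.615/C = 54.294/51.294 + 0.0445 = 1.1030
τ₀ = 8FD/(πd³) = 8·172·47.0/(π·3.4³) = 64672/123.48 = 523.76 MPa
τ_max = K·τ₀ = 1.1030 × 523.76 = 577.69 MPa

578 MPa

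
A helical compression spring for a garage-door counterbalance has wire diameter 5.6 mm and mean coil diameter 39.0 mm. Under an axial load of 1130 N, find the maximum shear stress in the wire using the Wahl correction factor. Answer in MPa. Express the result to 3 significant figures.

Spring index C = D/d = 39.0/5.6 = 6.9643
K_W = (4C−1)/(4C−4) + 0.615/C = 26.857/23.857 + 0.0883 = 1.2141
τ₀ = 8FD/(πd³) = 8·1130·39.0/(π·5.6³) = 352560/551.71 = 639.03 MPa
τ_max = K·τ₀ = 1.2141 × 639.03 = 775.81 MPa

776 MPa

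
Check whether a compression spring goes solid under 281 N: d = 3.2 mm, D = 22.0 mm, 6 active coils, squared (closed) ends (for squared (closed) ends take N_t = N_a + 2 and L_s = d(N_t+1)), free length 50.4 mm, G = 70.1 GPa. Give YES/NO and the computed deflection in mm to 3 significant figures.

NO, δ = 19.5 mm

k = Gd⁴/(8D³N_a) = (70.1×10³)(3.2⁴)/(8·22.0³·6) = 14.382 N/mm
N_t = 8; L_s = 3.2·9 = 28.8 mm; δ_solid = L₀ − L_s = 50.4 − 28.8 = 21.6 mm
δ = F/k = 281/14.382 = 19.539 mm
δ < δ_solid → spring does not go solid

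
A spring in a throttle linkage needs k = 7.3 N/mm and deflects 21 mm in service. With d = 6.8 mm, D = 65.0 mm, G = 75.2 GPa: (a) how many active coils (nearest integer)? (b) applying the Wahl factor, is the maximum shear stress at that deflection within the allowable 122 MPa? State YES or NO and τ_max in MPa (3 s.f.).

N_a = Gd⁴/(8D³k) = (75.2×10³)(6.8⁴)/(8·65.0³·7.3) = 10.03 → N_a = 10
Actual rate k = Gd⁴/(8D³·10) = 7.3185 N/mm
Working load F = kδ = 7.3185·21 = 153.69 N
C = 65.0/6.8 = 9.5588; K_W = (4C−1)/(4C−4)+0.615/C = 1.1520
τ_max = K_W·8FD/(πd³) = 1.1520·80.904 = 93.199 MPa
τ_max ≤ 122 MPa → acceptable

(a) 10 coils; (b) YES, τ_max = 93.2 MPa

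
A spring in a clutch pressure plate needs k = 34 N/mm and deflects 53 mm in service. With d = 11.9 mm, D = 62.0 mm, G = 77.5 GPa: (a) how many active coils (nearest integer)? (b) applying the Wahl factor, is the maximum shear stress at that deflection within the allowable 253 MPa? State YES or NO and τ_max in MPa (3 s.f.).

N_a = Gd⁴/(8D³k) = (77.5×10³)(11.9⁴)/(8·62.0³·34) = 23.97 → N_a = 24
Actual rate k = Gd⁴/(8D³·24) = 33.964 N/mm
Working load F = kδ = 33.964·53 = 1800.1 N
C = 62.0/11.9 = 5.2101; K_W = (4C−1)/(4C−4)+0.615/C = 1.2962
τ_max = K_W·8FD/(πd³) = 1.2962·168.65 = 218.6 MPa
τ_max ≤ 253 MPa → acceptable

(a) 24 coils; (b) YES, τ_max = 219 MPa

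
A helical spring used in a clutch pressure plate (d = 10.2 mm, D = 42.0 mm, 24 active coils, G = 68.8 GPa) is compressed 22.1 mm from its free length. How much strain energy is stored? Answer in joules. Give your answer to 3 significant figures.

12.8 J

k = Gd⁴/(8D³N_a) = (68.8×10³)(10.2⁴)/(8·42.0³·24) = 52.353 N/mm
U = ½kδ² = 0.5 × 52.353 × 22.1² = 12785 N·mm = 12.785 J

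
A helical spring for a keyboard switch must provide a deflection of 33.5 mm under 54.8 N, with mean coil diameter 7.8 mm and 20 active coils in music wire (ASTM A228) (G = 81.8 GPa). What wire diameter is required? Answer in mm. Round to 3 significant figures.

Required rate k = F/δ = 54.8/33.5 = 1.6358 N/mm
d = (8D³N_a·k / G)^(1/4) = (8·7.8³·20·1.6358 / (81.8×10³))^0.25
  = (1.5184)^0.25 = 1.1101 mm

1.11 mm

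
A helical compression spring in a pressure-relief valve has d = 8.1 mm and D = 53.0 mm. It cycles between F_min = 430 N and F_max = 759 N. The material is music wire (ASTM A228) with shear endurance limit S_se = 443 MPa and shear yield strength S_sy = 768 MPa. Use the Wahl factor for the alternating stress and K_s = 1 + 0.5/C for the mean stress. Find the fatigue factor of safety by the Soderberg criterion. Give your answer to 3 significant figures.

C = D/d = 53.0/8.1 = 6.5432; K_W = (4C−1)/(4C−4)+0.615/C = 1.2293; K_s = 1+0.5/C = 1.0764
F_a = (F_max−F_min)/2 = 164.5 N; F_m = (F_max+F_min)/2 = 594.5 N
τ_a = K_W·8F_aD/(πd³) = 1.2293 × 41.776 = 51.355 MPa
τ_m = K_s·8F_mD/(πd³) = 1.0764 × 150.98 = 162.51 MPa
Soderberg: 1/n_f = τ_a/S_se + τ_m/S_sy = 51.355/443 + 162.51/768 = 0.11593 + 0.21161 = 0.32753
n_f = 1/0.32753 = 3.053

3.05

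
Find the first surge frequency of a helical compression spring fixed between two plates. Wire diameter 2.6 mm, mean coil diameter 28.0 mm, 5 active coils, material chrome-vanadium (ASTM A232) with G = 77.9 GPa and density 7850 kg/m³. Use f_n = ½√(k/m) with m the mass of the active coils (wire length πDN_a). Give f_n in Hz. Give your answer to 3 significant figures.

235 Hz

k = Gd⁴/(8D³N_a) = (77.9×10³)(2.6⁴)/(8·28.0³·5) = 4.0541 N/mm = 4054.1 N/m
Wire length L = πDN_a = π·28.0·5 = 439.82 mm
m = ρ·(πd²/4)·L = 7850 × 5.3093×10⁻⁶ m² × 0.43982 m = 0.018331 kg
f_n = ½√(k/m) = 0.5·√(4054.1/0.018331) = 0.5·√(2.2116e+05) = 235.14 Hz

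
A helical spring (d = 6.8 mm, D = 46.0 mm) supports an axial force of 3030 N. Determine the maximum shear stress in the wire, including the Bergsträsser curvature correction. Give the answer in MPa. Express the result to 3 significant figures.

Spring index C = D/d = 46.0/6.8 = 6.7647
K_B = (4C+2)/(4C−3) = 29.059/24.059 = 1.2078
τ₀ = 8FD/(πd³) = 8·3030·46.0/(π·6.8³) = 1.11504e+06/987.82 = 1128.8 MPa
τ_max = K·τ₀ = 1.2078 × 1128.8 = 1363.4 MPa

1360 MPa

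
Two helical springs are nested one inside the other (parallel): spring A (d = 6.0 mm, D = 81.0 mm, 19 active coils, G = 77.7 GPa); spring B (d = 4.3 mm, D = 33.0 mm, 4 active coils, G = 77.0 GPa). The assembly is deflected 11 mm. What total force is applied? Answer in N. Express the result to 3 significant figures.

266 N

k_A = Gd⁴/(8D³N_a) = (77.7×10³)(6.0⁴)/(8·81.0³·19) = 1.2466 N/mm
k_B = Gd⁴/(8D³N_a) = (77.0×10³)(4.3⁴)/(8·33.0³·4) = 22.891 N/mm
Parallel: k_eq = 1.2466 + 22.891 = 24.138 N/mm
F = k_eq·δ = 24.138·11 = 265.52 N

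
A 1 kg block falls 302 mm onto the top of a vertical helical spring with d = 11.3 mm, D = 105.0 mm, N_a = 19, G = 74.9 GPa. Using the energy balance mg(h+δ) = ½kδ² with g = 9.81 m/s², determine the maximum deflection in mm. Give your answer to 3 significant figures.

k = Gd⁴/(8D³N_a) = (74.9×10³)(11.3⁴)/(8·105.0³·19) = 6.9404 N/mm
W = mg = 1 × 9.81 = 9.81 N
½kδ² − Wδ − Wh = 0 → δ = (W + √(W² + 2kWh))/k
δ = (9.81 + √(96.236 + 41123.5))/6.9404 = (9.81 + 203.03)/6.9404 = 30.666 mm

30.7 mm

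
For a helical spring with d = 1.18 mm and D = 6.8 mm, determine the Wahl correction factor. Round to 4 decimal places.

1.2642

C = D/d = 6.8/1.18 = 5.7627
K_W = (4C−1)/(4C−4) + 0.615/C = 22.051/19.051 + 0.1067 = 1.2642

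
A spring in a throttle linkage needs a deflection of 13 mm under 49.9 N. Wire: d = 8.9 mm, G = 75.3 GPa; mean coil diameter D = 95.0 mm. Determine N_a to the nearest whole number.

18

Required rate k = F/δ = 49.9/13 = 3.8385 N/mm
N_a = Gd⁴/(8D³k) = (75.3×10³ × 8.9⁴)/(8 × 95.0³ × 3.8385)
    = 4.72449e+08 / 2.6328e+07 = 17.94 → 18 coils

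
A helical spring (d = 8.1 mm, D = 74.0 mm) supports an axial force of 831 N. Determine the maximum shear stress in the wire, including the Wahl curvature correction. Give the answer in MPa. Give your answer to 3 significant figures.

342 MPa

Spring index C = D/d = 74.0/8.1 = 9.1358
K_W = (4C−1)/(4C−4) + 0.615/C = 35.543/32.543 + 0.0673 = 1.1595
τ₀ = 8FD/(πd³) = 8·831·74.0/(π·8.1³) = 491952/1669.6 = 294.66 MPa
τ_max = K·τ₀ = 1.1595 × 294.66 = 341.66 MPa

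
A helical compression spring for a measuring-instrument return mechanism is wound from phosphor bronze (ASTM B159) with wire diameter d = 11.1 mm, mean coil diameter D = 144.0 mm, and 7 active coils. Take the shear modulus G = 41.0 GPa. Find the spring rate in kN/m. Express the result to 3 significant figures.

3.72 kN/m

k = Gd⁴/(8D³N_a) = (41.0×10³ × 11.1⁴) / (8 × 144.0³ × 7)
  = 6.22409e+08 / 1.67215e+08 = 3.7222 N/mm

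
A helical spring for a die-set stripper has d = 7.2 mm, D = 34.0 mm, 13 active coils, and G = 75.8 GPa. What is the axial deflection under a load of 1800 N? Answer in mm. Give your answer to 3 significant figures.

k = Gd⁴/(8D³N_a) = (75.8×10³)(7.2⁴)/(8·34.0³·13) = 49.834 N/mm
δ = F/k = 1800 / 49.834 = 36.12 mm

36.1 mm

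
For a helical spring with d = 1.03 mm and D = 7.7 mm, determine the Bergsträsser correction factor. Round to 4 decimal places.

C = D/d = 7.7/1.03 = 7.4757
K_B = (4C+2)/(4C−3) = 31.903/26.903 = 1.1859

1.1859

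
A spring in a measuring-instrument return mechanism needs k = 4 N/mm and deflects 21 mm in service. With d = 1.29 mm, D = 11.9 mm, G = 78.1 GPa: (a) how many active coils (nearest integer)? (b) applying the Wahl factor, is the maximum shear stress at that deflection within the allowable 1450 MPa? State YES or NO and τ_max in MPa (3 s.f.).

(a) 4 coils; (b) YES, τ_max = 1380 MPa

N_a = Gd⁴/(8D³k) = (78.1×10³)(1.29⁴)/(8·11.9³·4) = 4.011 → N_a = 4
Actual rate k = Gd⁴/(8D³·4) = 4.0107 N/mm
Working load F = kδ = 4.0107·21 = 84.224 N
C = 11.9/1.29 = 9.2248; K_W = (4C−1)/(4C−4)+0.615/C = 1.1579
τ_max = K_W·8FD/(πd³) = 1.1579·1188.9 = 1376.6 MPa
τ_max ≤ 1450 MPa → acceptable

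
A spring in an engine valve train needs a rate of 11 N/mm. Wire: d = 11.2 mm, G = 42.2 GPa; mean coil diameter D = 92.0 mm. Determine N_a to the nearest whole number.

10

N_a = Gd⁴/(8D³k) = (42.2×10³ × 11.2⁴)/(8 × 92.0³ × 11)
    = 6.64025e+08 / 6.85245e+07 = 9.69 → 10 coils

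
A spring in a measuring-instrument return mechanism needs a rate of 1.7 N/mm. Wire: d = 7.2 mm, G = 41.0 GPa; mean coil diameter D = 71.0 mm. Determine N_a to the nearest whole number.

N_a = Gd⁴/(8D³k) = (41.0×10³ × 7.2⁴)/(8 × 71.0³ × 1.7)
    = 1.10183e+08 / 4.86759e+06 = 22.64 → 23 coils

23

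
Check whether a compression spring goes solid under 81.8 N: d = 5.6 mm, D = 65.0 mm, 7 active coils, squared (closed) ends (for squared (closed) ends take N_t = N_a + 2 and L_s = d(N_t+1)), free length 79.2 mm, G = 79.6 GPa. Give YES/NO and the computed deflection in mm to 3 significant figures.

NO, δ = 16.1 mm

k = Gd⁴/(8D³N_a) = (79.6×10³)(5.6⁴)/(8·65.0³·7) = 5.0902 N/mm
N_t = 9; L_s = 5.6·10 = 56 mm; δ_solid = L₀ − L_s = 79.2 − 56 = 23.2 mm
δ = F/k = 81.8/5.0902 = 16.07 mm
δ < δ_solid → spring does not go solid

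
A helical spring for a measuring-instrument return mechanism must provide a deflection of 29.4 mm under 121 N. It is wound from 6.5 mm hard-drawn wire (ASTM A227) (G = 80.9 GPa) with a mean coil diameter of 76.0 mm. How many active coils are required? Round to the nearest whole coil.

10

Required rate k = F/δ = 121/29.4 = 4.1156 N/mm
N_a = Gd⁴/(8D³k) = (80.9×10³ × 6.5⁴)/(8 × 76.0³ × 4.1156)
    = 1.44412e+08 / 1.44534e+07 = 9.992 → 10 coils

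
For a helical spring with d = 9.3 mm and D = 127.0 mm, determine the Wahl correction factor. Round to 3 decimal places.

C = D/d = 127.0/9.3 = 13.6559
K_W = (4C−1)/(4C−4) + 0.615/C = 53.624/50.624 + 0.0450 = 1.1043

1.104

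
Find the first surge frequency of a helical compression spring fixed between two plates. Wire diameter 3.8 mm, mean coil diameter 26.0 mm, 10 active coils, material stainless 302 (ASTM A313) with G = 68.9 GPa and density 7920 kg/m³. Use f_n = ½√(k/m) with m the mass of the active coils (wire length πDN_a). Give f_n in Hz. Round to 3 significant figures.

187 Hz

k = Gd⁴/(8D³N_a) = (68.9×10³)(3.8⁴)/(8·26.0³·10) = 10.217 N/mm = 10217 N/m
Wire length L = πDN_a = π·26.0·10 = 816.81 mm
m = ρ·(πd²/4)·L = 7920 × 11.341×10⁻⁶ m² × 0.81681 m = 0.073368 kg
f_n = ½√(k/m) = 0.5·√(10217/0.073368) = 0.5·√(1.3926e+05) = 186.59 Hz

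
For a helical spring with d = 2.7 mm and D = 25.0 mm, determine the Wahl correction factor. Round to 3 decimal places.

C = D/d = 25.0/2.7 = 9.2593
K_W = (4C−1)/(4C−4) + 0.615/C = 36.037/33.037 + 0.0664 = 1.1572

1.157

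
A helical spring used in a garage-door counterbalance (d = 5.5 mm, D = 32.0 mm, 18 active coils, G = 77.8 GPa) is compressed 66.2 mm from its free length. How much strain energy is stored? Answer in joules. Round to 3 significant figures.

k = Gd⁴/(8D³N_a) = (77.8×10³)(5.5⁴)/(8·32.0³·18) = 15.088 N/mm
U = ½kδ² = 0.5 × 15.088 × 66.2² = 33060 N·mm = 33.06 J

33.1 J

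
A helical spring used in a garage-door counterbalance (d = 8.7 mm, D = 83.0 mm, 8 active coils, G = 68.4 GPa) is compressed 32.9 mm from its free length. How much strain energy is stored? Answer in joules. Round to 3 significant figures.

5.80 J

k = Gd⁴/(8D³N_a) = (68.4×10³)(8.7⁴)/(8·83.0³·8) = 10.708 N/mm
U = ½kδ² = 0.5 × 10.708 × 32.9² = 5795.4 N·mm = 5.7954 J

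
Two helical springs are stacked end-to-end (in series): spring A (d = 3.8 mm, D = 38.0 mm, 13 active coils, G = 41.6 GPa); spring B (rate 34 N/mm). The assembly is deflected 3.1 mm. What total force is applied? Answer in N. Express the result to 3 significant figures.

k_A = Gd⁴/(8D³N_a) = (41.6×10³)(3.8⁴)/(8·38.0³·13) = 1.52 N/mm
Series: 1/k_eq = 1/1.52 + 1/34 = 0.68731; k_eq = 1.455 N/mm
F = k_eq·δ = 1.455·3.1 = 4.5104 N

4.51 N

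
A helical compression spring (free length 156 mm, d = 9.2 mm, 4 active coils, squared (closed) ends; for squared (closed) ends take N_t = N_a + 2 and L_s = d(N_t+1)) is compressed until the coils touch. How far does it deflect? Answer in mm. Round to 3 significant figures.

91.6 mm

N_t = 6; L_s = 9.2·7 = 64.4 mm
δ_solid = L₀ − L_s = 156 − 64.4 = 91.6 mm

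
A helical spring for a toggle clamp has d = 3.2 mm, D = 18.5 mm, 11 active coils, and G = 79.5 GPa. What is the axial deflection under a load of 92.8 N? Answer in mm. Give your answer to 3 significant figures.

6.20 mm

k = Gd⁴/(8D³N_a) = (79.5×10³)(3.2⁴)/(8·18.5³·11) = 14.961 N/mm
δ = F/k = 92.8 / 14.961 = 6.2027 mm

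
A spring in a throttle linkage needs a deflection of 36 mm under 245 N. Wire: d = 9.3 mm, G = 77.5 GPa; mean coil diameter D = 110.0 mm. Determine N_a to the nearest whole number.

8

Required rate k = F/δ = 245/36 = 6.8056 N/mm
N_a = Gd⁴/(8D³k) = (77.5×10³ × 9.3⁴)/(8 × 110.0³ × 6.8056)
    = 5.7974e+08 / 7.24656e+07 = 8 → 8 coils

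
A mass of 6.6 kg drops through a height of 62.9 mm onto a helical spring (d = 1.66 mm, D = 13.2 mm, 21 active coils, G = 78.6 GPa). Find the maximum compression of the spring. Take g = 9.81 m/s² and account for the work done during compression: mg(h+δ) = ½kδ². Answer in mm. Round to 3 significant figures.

k = Gd⁴/(8D³N_a) = (78.6×10³)(1.66⁴)/(8·13.2³·21) = 1.5446 N/mm
W = mg = 6.6 × 9.81 = 64.746 N
½kδ² − Wδ − Wh = 0 → δ = (W + √(W² + 2kWh))/k
δ = (64.746 + √(4192 + 12581.1))/1.5446 = (64.746 + 129.51)/1.5446 = 125.76 mm

126 mm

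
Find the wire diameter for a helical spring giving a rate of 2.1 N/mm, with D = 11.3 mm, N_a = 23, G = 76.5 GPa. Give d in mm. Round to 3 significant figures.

1.64 mm

d = (8D³N_a·k / G)^(1/4) = (8·11.3³·23·2.1 / (76.5×10³))^0.25
  = (7.288)^0.25 = 1.6431 mm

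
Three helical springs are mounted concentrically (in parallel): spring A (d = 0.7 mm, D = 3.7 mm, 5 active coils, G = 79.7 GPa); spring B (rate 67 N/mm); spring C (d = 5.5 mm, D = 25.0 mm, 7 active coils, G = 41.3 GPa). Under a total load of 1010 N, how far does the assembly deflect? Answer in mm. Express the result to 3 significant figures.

k_A = Gd⁴/(8D³N_a) = (79.7×10³)(0.7⁴)/(8·3.7³·5) = 9.4446 N/mm
k_C = Gd⁴/(8D³N_a) = (41.3×10³)(5.5⁴)/(8·25.0³·7) = 43.191 N/mm
Parallel: k_eq = 9.4446 + 67 + 43.191 = 119.64 N/mm
δ = F/k_eq = 1010/119.64 = 8.4423 mm

8.44 mm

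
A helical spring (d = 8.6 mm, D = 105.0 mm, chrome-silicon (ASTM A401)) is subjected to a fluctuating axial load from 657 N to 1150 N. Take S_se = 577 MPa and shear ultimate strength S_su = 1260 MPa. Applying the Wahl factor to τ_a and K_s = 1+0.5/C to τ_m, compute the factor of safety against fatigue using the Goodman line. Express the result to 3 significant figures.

C = D/d = 105.0/8.6 = 12.2093; K_W = (4C−1)/(4C−4)+0.615/C = 1.1173; K_s = 1+0.5/C = 1.0410
F_a = (F_max−F_min)/2 = 246.5 N; F_m = (F_max+F_min)/2 = 903.5 N
τ_a = K_W·8F_aD/(πd³) = 1.1173 × 103.62 = 115.77 MPa
τ_m = K_s·8F_mD/(πd³) = 1.0410 × 379.81 = 395.36 MPa
Goodman: 1/n_f = τ_a/S_se + τ_m/S_su = 115.77/577 + 395.36/1260 = 0.20065 + 0.31378 = 0.51443
n_f = 1/0.51443 = 1.944

1.94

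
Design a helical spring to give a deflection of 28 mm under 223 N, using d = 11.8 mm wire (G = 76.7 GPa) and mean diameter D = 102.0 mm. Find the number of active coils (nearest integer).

22

Required rate k = F/δ = 223/28 = 7.9643 N/mm
N_a = Gd⁴/(8D³k) = (76.7×10³ × 11.8⁴)/(8 × 102.0³ × 7.9643)
    = 1.48704e+09 / 6.76141e+07 = 21.99 → 22 coils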